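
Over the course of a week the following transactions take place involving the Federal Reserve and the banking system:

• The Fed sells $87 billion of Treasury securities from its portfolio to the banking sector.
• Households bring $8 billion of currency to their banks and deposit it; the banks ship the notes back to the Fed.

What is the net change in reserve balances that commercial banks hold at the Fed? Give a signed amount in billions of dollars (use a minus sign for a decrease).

OMO sale (to banks) $87 billion: the buying banks pay out of their reserve balances → −$87B.
Currency deposit $8 billion: returned notes are swapped for reserve credit → +$8B.
Net: −87 + 8 = -$79 billion.

-$79 billion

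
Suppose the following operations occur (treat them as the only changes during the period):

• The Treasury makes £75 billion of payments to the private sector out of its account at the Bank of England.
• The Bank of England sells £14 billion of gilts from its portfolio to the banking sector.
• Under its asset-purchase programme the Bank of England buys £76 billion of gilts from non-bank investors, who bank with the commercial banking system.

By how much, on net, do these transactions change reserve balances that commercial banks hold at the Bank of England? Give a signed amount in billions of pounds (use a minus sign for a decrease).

+£137 billion

Government spending £75 billion: government payments flow into bank reserve accounts → +£75B.
OMO sale (to banks) £14 billion: the buying banks pay out of their reserve balances → −£14B.
Asset purchase (from non-banks) £76 billion: the Bank of England pays by crediting reserve accounts → +£76B.
Net: 75 − 14 + 76 = +£137 billion.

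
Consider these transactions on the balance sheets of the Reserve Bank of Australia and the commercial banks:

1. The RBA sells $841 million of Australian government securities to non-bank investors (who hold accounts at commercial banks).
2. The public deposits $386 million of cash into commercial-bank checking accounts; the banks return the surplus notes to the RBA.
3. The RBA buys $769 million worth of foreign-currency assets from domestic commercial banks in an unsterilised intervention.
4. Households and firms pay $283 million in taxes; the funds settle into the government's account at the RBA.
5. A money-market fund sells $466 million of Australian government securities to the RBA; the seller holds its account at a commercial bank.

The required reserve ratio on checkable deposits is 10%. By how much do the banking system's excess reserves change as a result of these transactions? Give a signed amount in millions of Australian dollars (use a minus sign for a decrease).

+$524.2 million

Asset sale (to non-banks) $841 million: reserves −$841M, deposits −$841M.
Currency deposit $386 million: reserves +$386M, deposits +$386M.
FX purchase $769 million: reserves +$769M, deposits 0.
Government account inflow $283 million: reserves −$283M, deposits −$283M.
Asset purchase (from non-banks) $466 million: reserves +$466M, deposits +$466M.
Totals: Δreserves = +$497M, Δdeposits = −$272M.
Δrequired reserves = 10% × −$272M = −$27.2M.
Δexcess reserves = Δreserves − Δrequired = +$497M − (−$27.2M) = +$524.2 million.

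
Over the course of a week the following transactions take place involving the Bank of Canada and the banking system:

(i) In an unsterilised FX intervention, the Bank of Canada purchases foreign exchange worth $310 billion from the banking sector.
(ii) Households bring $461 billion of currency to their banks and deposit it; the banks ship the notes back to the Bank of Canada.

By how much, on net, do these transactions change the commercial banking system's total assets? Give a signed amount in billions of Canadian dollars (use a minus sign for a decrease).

+$461 billion

Bank of Canada balance sheet:
  Assets:      Foreign assets +$310B
  Liabilities: Bank reserves +$771B, Currency in circulation −$461B
Commercial banking system:
  Assets:      Reserves at CB +$771B, Foreign assets −$310B
  Liabilities: Checkable deposits +$461B
Change in total bank assets = +$461 billion.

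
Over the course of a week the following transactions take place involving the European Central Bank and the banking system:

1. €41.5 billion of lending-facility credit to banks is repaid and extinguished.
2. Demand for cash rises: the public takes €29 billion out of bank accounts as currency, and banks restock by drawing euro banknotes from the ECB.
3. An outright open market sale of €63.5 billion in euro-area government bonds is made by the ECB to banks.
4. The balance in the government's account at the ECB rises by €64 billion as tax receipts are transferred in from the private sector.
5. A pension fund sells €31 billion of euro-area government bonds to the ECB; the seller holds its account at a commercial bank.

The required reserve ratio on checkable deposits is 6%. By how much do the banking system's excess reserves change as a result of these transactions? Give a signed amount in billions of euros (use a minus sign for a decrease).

-€163.28 billion

Discount-window repayment €41.5 billion: reserves −€41.5B, deposits 0.
Currency withdrawal €29 billion: reserves −€29B, deposits −€29B.
OMO sale (to banks) €63.5 billion: reserves −€63.5B, deposits 0.
Government account inflow €64 billion: reserves −€64B, deposits −€64B.
Asset purchase (from non-banks) €31 billion: reserves +€31B, deposits +€31B.
Totals: Δreserves = −€167B, Δdeposits = −€62B.
Δrequired reserves = 6% × −€62B = −€3.72B.
Δexcess reserves = Δreserves − Δrequired = −€167B − (−€3.72B) = -€163.28 billion.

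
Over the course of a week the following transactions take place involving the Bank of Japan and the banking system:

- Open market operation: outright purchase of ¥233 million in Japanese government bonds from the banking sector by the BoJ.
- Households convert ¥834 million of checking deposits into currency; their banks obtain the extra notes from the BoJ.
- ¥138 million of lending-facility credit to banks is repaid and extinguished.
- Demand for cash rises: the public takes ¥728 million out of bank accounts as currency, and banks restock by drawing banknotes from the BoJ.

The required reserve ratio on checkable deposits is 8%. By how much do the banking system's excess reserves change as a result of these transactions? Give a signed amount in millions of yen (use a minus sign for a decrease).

OMO purchase (from banks) ¥233 million: reserves +¥233M, deposits 0.
Currency withdrawal ¥834 million: reserves −¥834M, deposits −¥834M.
Discount-window repayment ¥138 million: reserves −¥138M, deposits 0.
Currency withdrawal ¥728 million: reserves −¥728M, deposits −¥728M.
Totals: Δreserves = −¥1467M, Δdeposits = −¥1562M.
Δrequired reserves = 8% × −¥1562M = −¥124.96M.
Δexcess reserves = Δreserves − Δrequired = −¥1467M − (−¥124.96M) = -¥1342.04 million.

-¥1342.04 million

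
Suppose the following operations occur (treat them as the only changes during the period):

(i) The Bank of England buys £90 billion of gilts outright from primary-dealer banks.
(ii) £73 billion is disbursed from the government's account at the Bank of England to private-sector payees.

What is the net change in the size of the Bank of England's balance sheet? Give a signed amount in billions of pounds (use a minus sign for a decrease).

+£90 billion

Bank of England balance sheet:
  Assets:      Securities +£90B
  Liabilities: Bank reserves +£163B, Government deposits −£73B
Change in total Bank of England assets = +£90 billion.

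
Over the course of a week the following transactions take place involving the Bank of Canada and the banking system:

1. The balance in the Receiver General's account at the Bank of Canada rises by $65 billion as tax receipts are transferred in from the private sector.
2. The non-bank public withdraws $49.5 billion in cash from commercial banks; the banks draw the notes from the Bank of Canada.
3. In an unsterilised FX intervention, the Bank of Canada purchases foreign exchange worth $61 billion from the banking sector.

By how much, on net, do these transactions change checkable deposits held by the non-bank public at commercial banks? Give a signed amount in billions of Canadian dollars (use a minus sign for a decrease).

Government account inflow $65 billion: non-bank counterparties' bank balances fall → −$65B.
Currency withdrawal $49.5 billion: non-bank counterparties' bank balances fall → −$49.5B.
FX purchase $61 billion: the counterparty is a bank, so public deposits are unchanged → 0.
Net: −65 − 49.5 + 0 = -$114.5 billion.

-$114.5 billion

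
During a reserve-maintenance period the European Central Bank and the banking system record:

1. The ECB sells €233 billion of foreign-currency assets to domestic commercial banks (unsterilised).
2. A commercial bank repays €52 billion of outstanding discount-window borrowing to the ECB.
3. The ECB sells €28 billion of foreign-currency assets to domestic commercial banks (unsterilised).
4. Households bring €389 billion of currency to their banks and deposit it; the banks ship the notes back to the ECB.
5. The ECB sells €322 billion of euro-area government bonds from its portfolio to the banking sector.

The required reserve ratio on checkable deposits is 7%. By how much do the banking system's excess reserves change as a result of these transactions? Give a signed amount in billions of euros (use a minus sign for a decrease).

-€273.23 billion

FX sale €233 billion: reserves −€233B, deposits 0.
Discount-window repayment €52 billion: reserves −€52B, deposits 0.
FX sale €28 billion: reserves −€28B, deposits 0.
Currency deposit €389 billion: reserves +€389B, deposits +€389B.
OMO sale (to banks) €322 billion: reserves −€322B, deposits 0.
Totals: Δreserves = −€246B, Δdeposits = +€389B.
Δrequired reserves = 7% × +€389B = +€27.23B.
Δexcess reserves = Δreserves − Δrequired = −€246B − (+€27.23B) = -€273.23 billion.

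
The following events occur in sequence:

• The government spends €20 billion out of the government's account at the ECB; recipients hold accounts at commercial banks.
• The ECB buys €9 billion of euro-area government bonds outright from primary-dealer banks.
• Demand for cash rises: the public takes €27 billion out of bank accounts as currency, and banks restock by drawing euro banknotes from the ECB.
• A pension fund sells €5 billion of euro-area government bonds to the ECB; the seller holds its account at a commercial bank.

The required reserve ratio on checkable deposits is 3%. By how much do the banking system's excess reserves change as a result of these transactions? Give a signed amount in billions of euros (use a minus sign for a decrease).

Government spending €20 billion: reserves +€20B, deposits +€20B.
OMO purchase (from banks) €9 billion: reserves +€9B, deposits 0.
Currency withdrawal €27 billion: reserves −€27B, deposits −€27B.
Asset purchase (from non-banks) €5 billion: reserves +€5B, deposits +€5B.
Totals: Δreserves = +€7B, Δdeposits = −€2B.
Δrequired reserves = 3% × −€2B = −€0.06B.
Δexcess reserves = Δreserves − Δrequired = +€7B − (−€0.06B) = +€7.06 billion.

+€7.06 billion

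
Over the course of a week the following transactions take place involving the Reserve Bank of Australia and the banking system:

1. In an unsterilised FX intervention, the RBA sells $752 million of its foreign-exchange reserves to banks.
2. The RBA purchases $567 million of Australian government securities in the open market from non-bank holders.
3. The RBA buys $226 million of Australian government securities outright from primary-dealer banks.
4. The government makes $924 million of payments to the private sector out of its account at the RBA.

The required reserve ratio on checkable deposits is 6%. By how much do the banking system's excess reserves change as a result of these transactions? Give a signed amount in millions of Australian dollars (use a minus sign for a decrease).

FX sale $752 million: reserves −$752M, deposits 0.
Asset purchase (from non-banks) $567 million: reserves +$567M, deposits +$567M.
OMO purchase (from banks) $226 million: reserves +$226M, deposits 0.
Government spending $924 million: reserves +$924M, deposits +$924M.
Totals: Δreserves = +$965M, Δdeposits = +$1491M.
Δrequired reserves = 6% × +$1491M = +$89.46M.
Δexcess reserves = Δreserves − Δrequired = +$965M − (+$89.46M) = +$875.54 million.

+$875.54 million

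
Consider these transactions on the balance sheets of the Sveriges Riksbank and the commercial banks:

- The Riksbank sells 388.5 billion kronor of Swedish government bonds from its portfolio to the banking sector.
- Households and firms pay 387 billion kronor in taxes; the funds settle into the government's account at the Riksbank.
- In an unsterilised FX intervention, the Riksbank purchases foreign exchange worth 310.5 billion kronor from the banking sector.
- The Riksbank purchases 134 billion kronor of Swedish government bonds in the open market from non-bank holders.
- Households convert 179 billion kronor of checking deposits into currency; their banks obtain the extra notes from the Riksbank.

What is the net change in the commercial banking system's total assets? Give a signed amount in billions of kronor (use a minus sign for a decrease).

Riksbank balance sheet:
  Assets:      Securities −254.5B, Foreign assets +310.5B
  Liabilities: Bank reserves −510B, Currency in circulation +179B, Government deposits +387B
Commercial banking system:
  Assets:      Reserves at CB −510B, Securities +388.5B, Foreign assets −310.5B
  Liabilities: Checkable deposits −432B
Change in total bank assets = -432 billion.

-432 billion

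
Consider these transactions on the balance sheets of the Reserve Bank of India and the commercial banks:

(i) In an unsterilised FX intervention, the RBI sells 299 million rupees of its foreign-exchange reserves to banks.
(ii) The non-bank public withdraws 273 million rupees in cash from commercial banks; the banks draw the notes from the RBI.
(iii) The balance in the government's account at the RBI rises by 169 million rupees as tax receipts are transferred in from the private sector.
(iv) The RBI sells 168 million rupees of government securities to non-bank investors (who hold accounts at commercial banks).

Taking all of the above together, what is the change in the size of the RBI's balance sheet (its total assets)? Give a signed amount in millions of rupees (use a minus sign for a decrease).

-467 million

FX sale 299 million rupees: an RBI asset is shed → −299M.
Currency withdrawal 273 million rupees: only the composition of liabilities changes → 0.
Government account inflow 169 million rupees: only the composition of liabilities changes → 0.
Asset sale (to non-banks) 168 million rupees: an RBI asset is shed → −168M.
Net: −299 + 0 + 0 − 168 = -467 million.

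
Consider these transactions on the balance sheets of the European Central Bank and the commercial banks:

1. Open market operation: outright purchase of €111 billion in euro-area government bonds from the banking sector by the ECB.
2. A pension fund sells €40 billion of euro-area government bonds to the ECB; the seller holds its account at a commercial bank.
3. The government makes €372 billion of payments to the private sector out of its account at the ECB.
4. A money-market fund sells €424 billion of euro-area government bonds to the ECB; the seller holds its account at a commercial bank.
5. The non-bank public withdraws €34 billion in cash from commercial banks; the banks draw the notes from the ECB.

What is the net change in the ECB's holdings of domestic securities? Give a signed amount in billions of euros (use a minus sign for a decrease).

OMO purchase (from banks) €111 billion: securities added to the ECB's portfolio → +€111B.
Asset purchase (from non-banks) €40 billion: securities added to the ECB's portfolio → +€40B.
Government spending €372 billion: the ECB's securities portfolio is untouched → 0.
Asset purchase (from non-banks) €424 billion: securities added to the ECB's portfolio → +€424B.
Currency withdrawal €34 billion: the ECB's securities portfolio is untouched → 0.
Net: 111 + 40 + 0 + 424 + 0 = +€575 billion.

+€575 billion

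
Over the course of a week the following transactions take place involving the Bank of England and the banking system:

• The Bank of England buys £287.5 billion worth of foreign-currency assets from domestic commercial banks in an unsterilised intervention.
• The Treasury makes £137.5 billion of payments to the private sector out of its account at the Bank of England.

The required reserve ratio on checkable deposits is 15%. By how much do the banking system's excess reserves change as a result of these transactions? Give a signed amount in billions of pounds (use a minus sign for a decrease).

FX purchase £287.5 billion: reserves +£287.5B, deposits 0.
Government spending £137.5 billion: reserves +£137.5B, deposits +£137.5B.
Totals: Δreserves = +£425B, Δdeposits = +£137.5B.
Δrequired reserves = 15% × +£137.5B = +£20.625B.
Δexcess reserves = Δreserves − Δrequired = +£425B − (+£20.625B) = +£404.375 billion.

+£404.375 billion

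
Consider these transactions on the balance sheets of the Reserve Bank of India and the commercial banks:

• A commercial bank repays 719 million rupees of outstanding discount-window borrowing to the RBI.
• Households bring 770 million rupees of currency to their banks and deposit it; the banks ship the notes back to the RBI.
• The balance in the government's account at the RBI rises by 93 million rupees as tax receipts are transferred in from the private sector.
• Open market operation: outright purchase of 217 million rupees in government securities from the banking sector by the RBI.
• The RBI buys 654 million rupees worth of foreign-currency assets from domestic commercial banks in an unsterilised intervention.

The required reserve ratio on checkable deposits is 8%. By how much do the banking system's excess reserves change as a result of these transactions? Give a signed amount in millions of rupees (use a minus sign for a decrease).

Discount-window repayment 719 million rupees: reserves −719M, deposits 0.
Currency deposit 770 million rupees: reserves +770M, deposits +770M.
Government account inflow 93 million rupees: reserves −93M, deposits −93M.
OMO purchase (from banks) 217 million rupees: reserves +217M, deposits 0.
FX purchase 654 million rupees: reserves +654M, deposits 0.
Totals: Δreserves = +829M, Δdeposits = +677M.
Δrequired reserves = 8% × +677M = +54.16M.
Δexcess reserves = Δreserves − Δrequired = +829M − (+54.16M) = +774.84 million.

+774.84 million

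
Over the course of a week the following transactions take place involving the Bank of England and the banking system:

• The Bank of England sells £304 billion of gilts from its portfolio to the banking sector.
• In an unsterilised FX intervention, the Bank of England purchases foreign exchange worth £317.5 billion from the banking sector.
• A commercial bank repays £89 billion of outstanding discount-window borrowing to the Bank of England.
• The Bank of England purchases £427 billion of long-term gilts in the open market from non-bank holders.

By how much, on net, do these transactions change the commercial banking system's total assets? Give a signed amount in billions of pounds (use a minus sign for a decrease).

Bank of England balance sheet:
  Assets:      Securities +£123B, Loans to banks −£89B, Foreign assets +£317.5B
  Liabilities: Bank reserves +£351.5B
Commercial banking system:
  Assets:      Reserves at CB +£351.5B, Securities +£304B, Foreign assets −£317.5B
  Liabilities: Checkable deposits +£427B, Borrowings from CB −£89B
Change in total bank assets = +£338 billion.

+£338 billion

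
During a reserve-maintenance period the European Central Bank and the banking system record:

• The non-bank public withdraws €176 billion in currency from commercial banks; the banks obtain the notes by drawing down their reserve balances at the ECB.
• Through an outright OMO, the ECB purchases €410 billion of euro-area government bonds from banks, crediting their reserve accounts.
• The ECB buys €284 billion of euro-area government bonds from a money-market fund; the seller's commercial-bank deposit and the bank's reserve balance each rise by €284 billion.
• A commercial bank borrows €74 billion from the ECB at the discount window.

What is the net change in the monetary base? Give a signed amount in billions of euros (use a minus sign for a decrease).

+€768 billion

Currency withdrawal €176 billion: just a shift between currency and reserves — both are base money → 0.
OMO purchase (from banks) €410 billion: ECB balance sheet expands → +€410B.
Asset purchase (from non-banks) €284 billion: ECB balance sheet expands → +€284B.
Discount-window loan €74 billion: ECB balance sheet expands → +€74B.
Net: 0 + 410 + 284 + 74 = +€768 billion.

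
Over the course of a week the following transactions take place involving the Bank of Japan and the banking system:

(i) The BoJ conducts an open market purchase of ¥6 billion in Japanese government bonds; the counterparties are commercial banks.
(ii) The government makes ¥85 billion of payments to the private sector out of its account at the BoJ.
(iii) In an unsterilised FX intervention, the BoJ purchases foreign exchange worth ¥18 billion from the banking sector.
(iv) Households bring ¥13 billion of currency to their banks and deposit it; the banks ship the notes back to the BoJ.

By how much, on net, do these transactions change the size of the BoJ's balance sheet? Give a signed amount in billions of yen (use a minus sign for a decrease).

+¥24 billion

BoJ balance sheet:
  Assets:      Securities +¥6B, Foreign assets +¥18B
  Liabilities: Bank reserves +¥122B, Currency in circulation −¥13B, Government deposits −¥85B
Change in total BoJ assets = +¥24 billion.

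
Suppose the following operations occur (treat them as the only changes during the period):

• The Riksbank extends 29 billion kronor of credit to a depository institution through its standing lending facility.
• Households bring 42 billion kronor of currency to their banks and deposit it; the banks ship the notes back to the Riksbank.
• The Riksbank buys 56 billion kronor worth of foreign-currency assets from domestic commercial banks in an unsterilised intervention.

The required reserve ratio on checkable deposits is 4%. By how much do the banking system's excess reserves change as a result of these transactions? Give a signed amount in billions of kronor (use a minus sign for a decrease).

Discount-window loan 29 billion kronor: reserves +29B, deposits 0.
Currency deposit 42 billion kronor: reserves +42B, deposits +42B.
FX purchase 56 billion kronor: reserves +56B, deposits 0.
Totals: Δreserves = +127B, Δdeposits = +42B.
Δrequired reserves = 4% × +42B = +1.68B.
Δexcess reserves = Δreserves − Δrequired = +127B − (+1.68B) = +125.32 billion.

+125.32 billion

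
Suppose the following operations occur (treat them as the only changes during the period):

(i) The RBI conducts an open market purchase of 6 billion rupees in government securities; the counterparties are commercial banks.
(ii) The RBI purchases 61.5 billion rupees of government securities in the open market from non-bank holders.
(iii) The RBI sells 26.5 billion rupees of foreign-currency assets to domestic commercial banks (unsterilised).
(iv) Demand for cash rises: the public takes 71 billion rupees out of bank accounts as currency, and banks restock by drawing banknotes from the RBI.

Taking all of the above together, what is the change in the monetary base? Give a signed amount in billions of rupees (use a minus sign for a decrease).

OMO purchase (from banks) 6 billion rupees: RBI balance sheet expands → +6B.
Asset purchase (from non-banks) 61.5 billion rupees: RBI balance sheet expands → +61.5B.
FX sale 26.5 billion rupees: RBI balance sheet contracts → −26.5B.
Currency withdrawal 71 billion rupees: just a shift between currency and reserves — both are base money → 0.
Net: 6 + 61.5 − 26.5 + 0 = +41 billion.

+41 billion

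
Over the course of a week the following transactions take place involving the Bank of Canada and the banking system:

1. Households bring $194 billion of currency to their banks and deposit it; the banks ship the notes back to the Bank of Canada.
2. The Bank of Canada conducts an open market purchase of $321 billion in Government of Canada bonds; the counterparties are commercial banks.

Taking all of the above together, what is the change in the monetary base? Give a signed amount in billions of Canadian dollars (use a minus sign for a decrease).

Bank of Canada balance sheet:
  Assets:      Securities +$321B
  Liabilities: Bank reserves +$515B, Currency in circulation −$194B
Commercial banking system:
  Assets:      Reserves at CB +$515B, Securities −$321B
  Liabilities: Checkable deposits +$194B
Monetary base = currency + reserves: −$194B + (+$515B) = +$321 billion.

+$321 billion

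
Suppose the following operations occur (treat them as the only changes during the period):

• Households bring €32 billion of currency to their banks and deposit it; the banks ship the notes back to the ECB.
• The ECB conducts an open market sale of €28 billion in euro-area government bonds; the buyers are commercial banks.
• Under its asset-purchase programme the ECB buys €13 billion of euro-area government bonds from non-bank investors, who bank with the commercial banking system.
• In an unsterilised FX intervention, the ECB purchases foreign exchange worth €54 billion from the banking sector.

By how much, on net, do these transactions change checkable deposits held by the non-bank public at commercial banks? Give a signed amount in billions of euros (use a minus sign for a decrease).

Currency deposit €32 billion: non-bank counterparties' bank balances rise → +€32B.
OMO sale (to banks) €28 billion: the counterparty is a bank, so public deposits are unchanged → 0.
Asset purchase (from non-banks) €13 billion: non-bank counterparties' bank balances rise → +€13B.
FX purchase €54 billion: the counterparty is a bank, so public deposits are unchanged → 0.
Net: 32 + 0 + 13 + 0 = +€45 billion.

+€45 billion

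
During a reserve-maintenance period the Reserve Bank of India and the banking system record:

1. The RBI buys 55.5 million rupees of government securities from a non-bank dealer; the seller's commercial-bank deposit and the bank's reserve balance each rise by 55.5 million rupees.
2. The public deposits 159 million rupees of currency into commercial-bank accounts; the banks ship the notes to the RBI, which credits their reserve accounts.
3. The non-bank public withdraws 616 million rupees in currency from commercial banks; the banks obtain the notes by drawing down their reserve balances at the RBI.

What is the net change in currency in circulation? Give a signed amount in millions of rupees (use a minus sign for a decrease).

+457 million

Asset purchase (from non-banks) 55.5 million rupees: no currency enters or leaves circulation → 0.
Currency deposit 159 million rupees: notes return to the central bank → −159M.
Currency withdrawal 616 million rupees: notes leave the central bank → +616M.
Net: 0 − 159 + 616 = +457 million.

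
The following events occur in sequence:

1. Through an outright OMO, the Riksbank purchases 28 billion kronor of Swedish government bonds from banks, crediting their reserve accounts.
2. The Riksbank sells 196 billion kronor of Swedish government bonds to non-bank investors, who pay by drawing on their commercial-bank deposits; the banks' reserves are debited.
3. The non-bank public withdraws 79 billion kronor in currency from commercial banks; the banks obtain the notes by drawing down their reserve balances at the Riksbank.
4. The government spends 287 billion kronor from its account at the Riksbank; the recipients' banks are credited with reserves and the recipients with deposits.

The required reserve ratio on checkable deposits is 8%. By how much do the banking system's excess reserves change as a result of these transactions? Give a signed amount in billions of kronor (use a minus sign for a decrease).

+39.04 billion

OMO purchase (from banks) 28 billion kronor: reserves +28B, deposits 0.
Asset sale (to non-banks) 196 billion kronor: reserves −196B, deposits −196B.
Currency withdrawal 79 billion kronor: reserves −79B, deposits −79B.
Government spending 287 billion kronor: reserves +287B, deposits +287B.
Totals: Δreserves = +40B, Δdeposits = +12B.
Δrequired reserves = 8% × +12B = +0.96B.
Δexcess reserves = Δreserves − Δrequired = +40B − (+0.96B) = +39.04 billion.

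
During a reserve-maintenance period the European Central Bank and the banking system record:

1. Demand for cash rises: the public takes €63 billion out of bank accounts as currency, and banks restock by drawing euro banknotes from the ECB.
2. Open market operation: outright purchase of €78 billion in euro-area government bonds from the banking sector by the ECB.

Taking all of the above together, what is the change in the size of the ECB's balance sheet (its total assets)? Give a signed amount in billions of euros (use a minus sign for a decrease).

Currency withdrawal €63 billion: only the composition of liabilities changes → 0.
OMO purchase (from banks) €78 billion: an ECB asset is acquired → +€78B.
Net: 0 + 78 = +€78 billion.

+€78 billion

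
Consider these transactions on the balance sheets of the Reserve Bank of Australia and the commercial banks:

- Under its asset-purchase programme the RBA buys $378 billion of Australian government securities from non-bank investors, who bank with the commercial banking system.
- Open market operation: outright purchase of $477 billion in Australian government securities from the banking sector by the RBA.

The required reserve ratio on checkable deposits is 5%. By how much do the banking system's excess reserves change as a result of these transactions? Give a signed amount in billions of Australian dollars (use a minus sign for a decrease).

Asset purchase (from non-banks) $378 billion: reserves +$378B, deposits +$378B.
OMO purchase (from banks) $477 billion: reserves +$477B, deposits 0.
Totals: Δreserves = +$855B, Δdeposits = +$378B.
Δrequired reserves = 5% × +$378B = +$18.9B.
Δexcess reserves = Δreserves − Δrequired = +$855B − (+$18.9B) = +$836.1 billion.

+$836.1 billion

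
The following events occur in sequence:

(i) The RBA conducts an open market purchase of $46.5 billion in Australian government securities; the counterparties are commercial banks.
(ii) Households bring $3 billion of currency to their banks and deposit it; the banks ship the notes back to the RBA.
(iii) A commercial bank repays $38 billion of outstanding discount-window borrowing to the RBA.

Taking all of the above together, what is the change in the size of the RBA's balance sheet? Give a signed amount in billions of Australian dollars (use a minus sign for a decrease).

OMO purchase (from banks) $46.5 billion: an RBA asset is acquired → +$46.5B.
Currency deposit $3 billion: only the composition of liabilities changes → 0.
Discount-window repayment $38 billion: an RBA asset is shed → −$38B.
Net: 46.5 + 0 − 38 = +$8.5 billion.

+$8.5 billion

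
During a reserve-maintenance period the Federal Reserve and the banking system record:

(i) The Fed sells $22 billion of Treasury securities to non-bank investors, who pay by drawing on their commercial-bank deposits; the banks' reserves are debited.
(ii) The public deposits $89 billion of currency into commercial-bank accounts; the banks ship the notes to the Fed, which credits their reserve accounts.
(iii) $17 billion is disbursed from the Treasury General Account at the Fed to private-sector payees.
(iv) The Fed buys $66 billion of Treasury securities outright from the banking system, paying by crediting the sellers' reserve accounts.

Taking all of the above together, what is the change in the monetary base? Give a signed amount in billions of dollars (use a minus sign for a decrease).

+$61 billion

Fed balance sheet:
  Assets:      Securities +$44B
  Liabilities: Bank reserves +$150B, Currency in circulation −$89B, Government deposits −$17B
Commercial banking system:
  Assets:      Reserves at CB +$150B, Securities −$66B
  Liabilities: Checkable deposits +$84B
Monetary base = currency + reserves: −$89B + (+$150B) = +$61 billion.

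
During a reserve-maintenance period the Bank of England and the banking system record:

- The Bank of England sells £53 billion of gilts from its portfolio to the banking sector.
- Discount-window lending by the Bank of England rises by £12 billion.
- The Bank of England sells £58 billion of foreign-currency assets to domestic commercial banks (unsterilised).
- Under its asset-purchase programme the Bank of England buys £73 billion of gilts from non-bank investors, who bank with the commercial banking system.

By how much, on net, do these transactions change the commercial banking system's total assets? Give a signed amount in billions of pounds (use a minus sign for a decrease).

Bank of England balance sheet:
  Assets:      Securities +£20B, Loans to banks +£12B, Foreign assets −£58B
  Liabilities: Bank reserves −£26B
Commercial banking system:
  Assets:      Reserves at CB −£26B, Securities +£53B, Foreign assets +£58B
  Liabilities: Checkable deposits +£73B, Borrowings from CB +£12B
Change in total bank assets = +£85 billion.

+£85 billion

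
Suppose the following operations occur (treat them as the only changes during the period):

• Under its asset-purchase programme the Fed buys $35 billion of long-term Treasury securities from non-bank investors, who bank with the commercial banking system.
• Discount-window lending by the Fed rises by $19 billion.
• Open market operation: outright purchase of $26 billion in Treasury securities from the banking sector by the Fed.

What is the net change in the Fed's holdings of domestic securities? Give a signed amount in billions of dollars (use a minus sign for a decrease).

Asset purchase (from non-banks) $35 billion: securities added to the Fed's portfolio → +$35B.
Discount-window loan $19 billion: the Fed's securities portfolio is untouched → 0.
OMO purchase (from banks) $26 billion: securities added to the Fed's portfolio → +$26B.
Net: 35 + 0 + 26 = +$61 billion.

+$61 billion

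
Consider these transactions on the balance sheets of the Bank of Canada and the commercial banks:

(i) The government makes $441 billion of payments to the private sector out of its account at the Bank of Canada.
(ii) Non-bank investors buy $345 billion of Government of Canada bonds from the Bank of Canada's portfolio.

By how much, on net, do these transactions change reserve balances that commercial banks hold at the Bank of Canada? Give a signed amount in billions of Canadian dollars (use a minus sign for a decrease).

+$96 billion

Government spending $441 billion: government payments flow into bank reserve accounts → +$441B.
Asset sale (to non-banks) $345 billion: the non-bank buyers' banks settle from reserves → −$345B.
Net: 441 − 345 = +$96 billion.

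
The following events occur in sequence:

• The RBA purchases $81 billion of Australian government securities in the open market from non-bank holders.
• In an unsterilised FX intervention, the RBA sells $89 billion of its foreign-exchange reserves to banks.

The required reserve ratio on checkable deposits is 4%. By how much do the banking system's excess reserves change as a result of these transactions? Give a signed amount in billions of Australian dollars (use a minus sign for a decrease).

Asset purchase (from non-banks) $81 billion: reserves +$81B, deposits +$81B.
FX sale $89 billion: reserves −$89B, deposits 0.
Totals: Δreserves = −$8B, Δdeposits = +$81B.
Δrequired reserves = 4% × +$81B = +$3.24B.
Δexcess reserves = Δreserves − Δrequired = −$8B − (+$3.24B) = -$11.24 billion.

-$11.24 billion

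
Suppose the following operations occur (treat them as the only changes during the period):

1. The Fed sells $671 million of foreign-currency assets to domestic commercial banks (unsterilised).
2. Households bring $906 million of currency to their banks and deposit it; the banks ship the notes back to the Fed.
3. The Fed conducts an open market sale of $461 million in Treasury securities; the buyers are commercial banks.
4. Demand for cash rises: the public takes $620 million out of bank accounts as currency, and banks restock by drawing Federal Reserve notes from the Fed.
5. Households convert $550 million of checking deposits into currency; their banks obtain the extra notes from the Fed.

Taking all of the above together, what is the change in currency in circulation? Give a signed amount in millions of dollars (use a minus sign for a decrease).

FX sale $671 million: no currency enters or leaves circulation → 0.
Currency deposit $906 million: notes return to the central bank → −$906M.
OMO sale (to banks) $461 million: no currency enters or leaves circulation → 0.
Currency withdrawal $620 million: notes leave the central bank → +$620M.
Currency withdrawal $550 million: notes leave the central bank → +$550M.
Net: 0 − 906 + 0 + 620 + 550 = +$264 million.

+$264 million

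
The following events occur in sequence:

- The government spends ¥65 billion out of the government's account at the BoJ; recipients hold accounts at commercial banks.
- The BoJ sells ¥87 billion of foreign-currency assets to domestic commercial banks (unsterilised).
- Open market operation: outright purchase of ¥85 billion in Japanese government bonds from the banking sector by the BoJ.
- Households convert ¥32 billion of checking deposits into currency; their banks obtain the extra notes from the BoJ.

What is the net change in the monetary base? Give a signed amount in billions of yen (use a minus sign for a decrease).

BoJ balance sheet:
  Assets:      Securities +¥85B, Foreign assets −¥87B
  Liabilities: Bank reserves +¥31B, Currency in circulation +¥32B, Government deposits −¥65B
Monetary base = currency + reserves: +¥32B + (+¥31B) = +¥63 billion.

+¥63 billion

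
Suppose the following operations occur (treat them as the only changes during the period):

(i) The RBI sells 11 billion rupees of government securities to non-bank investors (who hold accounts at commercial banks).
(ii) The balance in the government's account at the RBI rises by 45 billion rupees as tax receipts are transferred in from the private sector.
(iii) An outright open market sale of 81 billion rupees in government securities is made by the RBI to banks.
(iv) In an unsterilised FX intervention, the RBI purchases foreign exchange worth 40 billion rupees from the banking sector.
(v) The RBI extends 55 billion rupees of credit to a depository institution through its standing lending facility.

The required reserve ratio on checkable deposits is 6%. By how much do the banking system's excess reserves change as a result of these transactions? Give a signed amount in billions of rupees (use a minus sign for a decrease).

-38.64 billion

Asset sale (to non-banks) 11 billion rupees: reserves −11B, deposits −11B.
Government account inflow 45 billion rupees: reserves −45B, deposits −45B.
OMO sale (to banks) 81 billion rupees: reserves −81B, deposits 0.
FX purchase 40 billion rupees: reserves +40B, deposits 0.
Discount-window loan 55 billion rupees: reserves +55B, deposits 0.
Totals: Δreserves = −42B, Δdeposits = −56B.
Δrequired reserves = 6% × −56B = −3.36B.
Δexcess reserves = Δreserves − Δrequired = −42B − (−3.36B) = -38.64 billion.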